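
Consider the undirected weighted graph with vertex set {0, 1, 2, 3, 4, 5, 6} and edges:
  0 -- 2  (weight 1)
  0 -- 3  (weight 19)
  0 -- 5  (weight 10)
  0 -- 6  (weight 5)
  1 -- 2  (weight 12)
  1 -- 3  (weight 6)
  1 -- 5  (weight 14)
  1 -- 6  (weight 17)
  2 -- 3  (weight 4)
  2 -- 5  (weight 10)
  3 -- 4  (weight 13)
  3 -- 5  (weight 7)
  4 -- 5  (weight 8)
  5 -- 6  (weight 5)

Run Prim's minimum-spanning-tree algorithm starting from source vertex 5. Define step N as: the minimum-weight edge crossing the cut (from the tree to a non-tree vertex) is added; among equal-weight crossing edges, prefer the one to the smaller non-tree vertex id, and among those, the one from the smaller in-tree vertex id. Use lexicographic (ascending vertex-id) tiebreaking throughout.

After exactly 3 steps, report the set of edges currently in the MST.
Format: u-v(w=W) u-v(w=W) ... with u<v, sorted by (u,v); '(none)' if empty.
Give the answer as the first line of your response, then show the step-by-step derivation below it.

0-2(w=1) 0-6(w=5) 5-6(w=5)

step 1: add edge 5-6 (w=5); MST = {5-6(w=5)}
step 2: add edge 0-6 (w=5); MST = {0-6(w=5) 5-6(w=5)}
step 3: add edge 0-2 (w=1); MST = {0-2(w=1) 0-6(w=5) 5-6(w=5)}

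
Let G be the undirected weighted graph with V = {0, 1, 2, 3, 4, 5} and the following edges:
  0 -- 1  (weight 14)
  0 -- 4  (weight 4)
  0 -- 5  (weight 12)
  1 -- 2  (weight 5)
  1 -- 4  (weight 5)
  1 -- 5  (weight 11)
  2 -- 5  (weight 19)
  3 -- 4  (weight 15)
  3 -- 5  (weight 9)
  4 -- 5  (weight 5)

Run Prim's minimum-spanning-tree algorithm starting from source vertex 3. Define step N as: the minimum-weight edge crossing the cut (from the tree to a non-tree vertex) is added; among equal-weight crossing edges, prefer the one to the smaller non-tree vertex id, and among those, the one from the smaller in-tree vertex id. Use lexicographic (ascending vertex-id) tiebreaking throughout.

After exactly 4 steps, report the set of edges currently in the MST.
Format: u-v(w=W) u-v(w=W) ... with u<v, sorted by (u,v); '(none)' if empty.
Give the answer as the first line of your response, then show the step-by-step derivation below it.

0-4(w=4) 1-4(w=5) 3-5(w=9) 4-5(w=5)

step 1: add edge 3-5 (w=9); MST = {3-5(w=9)}
step 2: add edge 4-5 (w=5); MST = {3-5(w=9) 4-5(w=5)}
step 3: add edge 0-4 (w=4); MST = {0-4(w=4) 3-5(w=9) 4-5(w=5)}
step 4: add edge 1-4 (w=5); MST = {0-4(w=4) 1-4(w=5) 3-5(w=9) 4-5(w=5)}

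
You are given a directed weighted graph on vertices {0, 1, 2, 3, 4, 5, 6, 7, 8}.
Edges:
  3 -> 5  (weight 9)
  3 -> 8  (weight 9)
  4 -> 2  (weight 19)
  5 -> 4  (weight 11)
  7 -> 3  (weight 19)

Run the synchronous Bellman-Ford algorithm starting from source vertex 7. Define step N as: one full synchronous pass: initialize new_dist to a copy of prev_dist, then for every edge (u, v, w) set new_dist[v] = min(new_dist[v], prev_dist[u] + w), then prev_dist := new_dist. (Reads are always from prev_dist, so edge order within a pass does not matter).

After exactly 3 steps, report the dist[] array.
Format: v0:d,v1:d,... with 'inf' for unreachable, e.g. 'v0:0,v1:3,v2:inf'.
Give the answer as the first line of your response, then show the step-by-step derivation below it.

v0:inf,v1:inf,v2:inf,v3:19,v4:39,v5:28,v6:inf,v7:0,v8:28

step 1: dist = v0:inf,v1:inf,v2:inf,v3:19,v4:inf,v5:inf,v6:inf,v7:0,v8:inf
step 2: dist = v0:inf,v1:inf,v2:inf,v3:19,v4:inf,v5:28,v6:inf,v7:0,v8:28
step 3: dist = v0:inf,v1:inf,v2:inf,v3:19,v4:39,v5:28,v6:inf,v7:0,v8:28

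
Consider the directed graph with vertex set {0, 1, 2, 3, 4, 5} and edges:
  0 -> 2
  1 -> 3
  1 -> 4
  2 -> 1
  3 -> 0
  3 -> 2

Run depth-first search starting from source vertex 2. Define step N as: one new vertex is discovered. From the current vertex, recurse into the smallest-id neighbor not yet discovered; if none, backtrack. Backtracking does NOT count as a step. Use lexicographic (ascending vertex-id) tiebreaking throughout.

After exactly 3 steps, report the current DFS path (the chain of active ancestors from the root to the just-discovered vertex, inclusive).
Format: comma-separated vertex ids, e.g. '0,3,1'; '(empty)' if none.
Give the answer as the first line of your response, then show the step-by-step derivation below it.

2,1,3

step 1: discover 2; path=2; order=2
step 2: discover 1; path=2>1; order=2,1
step 3: discover 3; path=2>1>3; order=2,1,3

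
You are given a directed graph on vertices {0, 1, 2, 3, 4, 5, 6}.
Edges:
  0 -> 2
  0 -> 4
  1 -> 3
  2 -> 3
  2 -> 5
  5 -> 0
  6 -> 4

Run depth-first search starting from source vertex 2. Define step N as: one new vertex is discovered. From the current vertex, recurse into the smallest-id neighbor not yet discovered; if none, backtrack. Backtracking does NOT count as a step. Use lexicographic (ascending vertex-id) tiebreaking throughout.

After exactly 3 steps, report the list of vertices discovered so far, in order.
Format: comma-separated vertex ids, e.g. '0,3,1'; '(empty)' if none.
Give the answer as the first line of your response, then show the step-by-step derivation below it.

2,3,5

step 1: discover 2; path=2; order=2
step 2: discover 3; path=2>3; order=2,3
step 3: discover 5; path=2>5; order=2,3,5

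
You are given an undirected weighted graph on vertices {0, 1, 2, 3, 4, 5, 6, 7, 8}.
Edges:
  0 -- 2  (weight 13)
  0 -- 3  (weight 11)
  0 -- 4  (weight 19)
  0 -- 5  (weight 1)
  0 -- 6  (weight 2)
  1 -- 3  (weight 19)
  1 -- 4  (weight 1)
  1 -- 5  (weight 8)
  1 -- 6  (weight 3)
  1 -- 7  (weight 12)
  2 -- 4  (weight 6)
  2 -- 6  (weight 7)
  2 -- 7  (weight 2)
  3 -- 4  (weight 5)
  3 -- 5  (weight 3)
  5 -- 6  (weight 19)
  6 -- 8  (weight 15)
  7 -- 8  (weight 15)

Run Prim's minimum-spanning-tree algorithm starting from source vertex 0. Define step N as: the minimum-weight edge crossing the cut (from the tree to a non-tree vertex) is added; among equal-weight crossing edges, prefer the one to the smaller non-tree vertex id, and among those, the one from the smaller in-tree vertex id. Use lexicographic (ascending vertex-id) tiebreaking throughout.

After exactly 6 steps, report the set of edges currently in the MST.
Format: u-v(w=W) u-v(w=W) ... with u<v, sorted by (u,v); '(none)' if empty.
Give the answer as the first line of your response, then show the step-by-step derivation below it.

0-5(w=1) 0-6(w=2) 1-4(w=1) 1-6(w=3) 2-4(w=6) 3-5(w=3)

step 1: add edge 0-5 (w=1); MST = {0-5(w=1)}
step 2: add edge 0-6 (w=2); MST = {0-5(w=1) 0-6(w=2)}
step 3: add edge 1-6 (w=3); MST = {0-5(w=1) 0-6(w=2) 1-6(w=3)}
step 4: add edge 1-4 (w=1); MST = {0-5(w=1) 0-6(w=2) 1-4(w=1) 1-6(w=3)}
step 5: add edge 3-5 (w=3); MST = {0-5(w=1) 0-6(w=2) 1-4(w=1) 1-6(w=3) 3-5(w=3)}
step 6: add edge 2-4 (w=6); MST = {0-5(w=1) 0-6(w=2) 1-4(w=1) 1-6(w=3) 2-4(w=6) 3-5(w=3)}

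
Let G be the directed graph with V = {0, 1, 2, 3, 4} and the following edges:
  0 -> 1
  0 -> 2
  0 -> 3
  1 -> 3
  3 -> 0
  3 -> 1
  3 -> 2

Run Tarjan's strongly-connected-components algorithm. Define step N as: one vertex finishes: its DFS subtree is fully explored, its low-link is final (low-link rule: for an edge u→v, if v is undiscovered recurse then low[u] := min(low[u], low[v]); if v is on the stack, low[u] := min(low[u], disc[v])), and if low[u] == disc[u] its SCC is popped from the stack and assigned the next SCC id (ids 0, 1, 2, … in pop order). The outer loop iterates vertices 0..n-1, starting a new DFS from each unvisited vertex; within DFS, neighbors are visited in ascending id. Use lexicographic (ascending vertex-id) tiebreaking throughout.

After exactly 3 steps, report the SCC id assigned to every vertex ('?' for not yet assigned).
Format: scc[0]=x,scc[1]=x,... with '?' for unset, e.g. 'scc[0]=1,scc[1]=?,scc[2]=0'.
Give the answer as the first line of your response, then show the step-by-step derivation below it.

scc[0]=?,scc[1]=?,scc[2]=0,scc[3]=?,scc[4]=?

step 1: low=(low[0]=0,low[1]=1,low[2]=3,low[3]=0,low[4]=?); scc=(scc[0]=?,scc[1]=?,scc[2]=0,scc[3]=?,scc[4]=?)
step 2: low=(low[0]=0,low[1]=1,low[2]=3,low[3]=0,low[4]=?); scc=(scc[0]=?,scc[1]=?,scc[2]=0,scc[3]=?,scc[4]=?)
step 3: low=(low[0]=0,low[1]=0,low[2]=3,low[3]=0,low[4]=?); scc=(scc[0]=?,scc[1]=?,scc[2]=0,scc[3]=?,scc[4]=?)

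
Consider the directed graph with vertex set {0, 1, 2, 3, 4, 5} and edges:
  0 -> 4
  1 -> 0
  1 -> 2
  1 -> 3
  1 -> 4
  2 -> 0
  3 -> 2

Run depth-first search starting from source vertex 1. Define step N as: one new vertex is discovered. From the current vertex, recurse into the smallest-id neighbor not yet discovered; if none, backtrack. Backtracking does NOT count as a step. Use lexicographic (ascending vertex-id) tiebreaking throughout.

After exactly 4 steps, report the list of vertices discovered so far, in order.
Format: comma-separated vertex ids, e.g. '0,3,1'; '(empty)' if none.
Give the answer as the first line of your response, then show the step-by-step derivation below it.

1,0,4,2

step 1: discover 1; path=1; order=1
step 2: discover 0; path=1>0; order=1,0
step 3: discover 4; path=1>0>4; order=1,0,4
step 4: discover 2; path=1>2; order=1,0,4,2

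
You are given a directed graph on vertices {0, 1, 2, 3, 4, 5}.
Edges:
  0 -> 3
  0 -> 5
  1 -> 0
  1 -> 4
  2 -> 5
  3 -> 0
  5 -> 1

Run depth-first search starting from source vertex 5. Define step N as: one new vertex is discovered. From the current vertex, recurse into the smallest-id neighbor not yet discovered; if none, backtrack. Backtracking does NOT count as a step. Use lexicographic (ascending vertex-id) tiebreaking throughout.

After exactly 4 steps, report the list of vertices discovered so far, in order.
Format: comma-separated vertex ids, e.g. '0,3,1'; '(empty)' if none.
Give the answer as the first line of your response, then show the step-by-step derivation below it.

5,1,0,3

step 1: discover 5; path=5; order=5
step 2: discover 1; path=5>1; order=5,1
step 3: discover 0; path=5>1>0; order=5,1,0
step 4: discover 3; path=5>1>0>3; order=5,1,0,3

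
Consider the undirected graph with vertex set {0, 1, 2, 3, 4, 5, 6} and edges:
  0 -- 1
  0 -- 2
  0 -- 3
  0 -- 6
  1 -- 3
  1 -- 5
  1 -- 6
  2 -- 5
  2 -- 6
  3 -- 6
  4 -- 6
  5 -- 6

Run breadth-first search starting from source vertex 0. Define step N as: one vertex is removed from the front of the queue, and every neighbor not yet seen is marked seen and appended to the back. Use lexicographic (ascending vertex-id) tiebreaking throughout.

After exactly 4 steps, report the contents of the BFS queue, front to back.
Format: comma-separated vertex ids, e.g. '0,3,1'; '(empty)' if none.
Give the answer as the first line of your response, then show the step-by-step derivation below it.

6,5

step 1: dequeue 0; queue=[1,2,3,6]; order=0
step 2: dequeue 1; queue=[2,3,6,5]; order=0,1
step 3: dequeue 2; queue=[3,6,5]; order=0,1,2
step 4: dequeue 3; queue=[6,5]; order=0,1,2,3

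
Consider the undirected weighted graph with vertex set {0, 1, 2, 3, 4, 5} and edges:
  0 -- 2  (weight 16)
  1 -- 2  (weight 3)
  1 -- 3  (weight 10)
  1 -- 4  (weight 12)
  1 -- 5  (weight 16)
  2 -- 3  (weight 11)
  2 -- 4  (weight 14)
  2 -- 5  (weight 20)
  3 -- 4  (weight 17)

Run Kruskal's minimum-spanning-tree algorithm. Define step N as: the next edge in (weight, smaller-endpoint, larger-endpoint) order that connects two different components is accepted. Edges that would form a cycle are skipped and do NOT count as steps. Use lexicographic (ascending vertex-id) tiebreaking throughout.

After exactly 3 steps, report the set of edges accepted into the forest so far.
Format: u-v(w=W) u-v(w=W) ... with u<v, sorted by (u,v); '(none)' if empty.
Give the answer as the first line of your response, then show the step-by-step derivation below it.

1-2(w=3) 1-3(w=10) 1-4(w=12)

step 1: add edge 1-2 (w=3); MST = {1-2(w=3)}
step 2: add edge 1-3 (w=10); MST = {1-2(w=3) 1-3(w=10)}
step 3: add edge 1-4 (w=12); MST = {1-2(w=3) 1-3(w=10) 1-4(w=12)}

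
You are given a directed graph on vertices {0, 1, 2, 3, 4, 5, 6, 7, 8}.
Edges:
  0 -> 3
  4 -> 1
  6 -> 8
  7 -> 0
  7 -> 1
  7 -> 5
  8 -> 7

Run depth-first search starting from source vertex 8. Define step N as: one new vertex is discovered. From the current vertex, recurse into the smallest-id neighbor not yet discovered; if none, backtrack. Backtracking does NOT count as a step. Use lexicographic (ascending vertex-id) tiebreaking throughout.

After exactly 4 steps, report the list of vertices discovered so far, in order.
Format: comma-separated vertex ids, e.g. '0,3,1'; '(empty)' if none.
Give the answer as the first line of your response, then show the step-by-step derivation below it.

8,7,0,3

step 1: discover 8; path=8; order=8
step 2: discover 7; path=8>7; order=8,7
step 3: discover 0; path=8>7>0; order=8,7,0
step 4: discover 3; path=8>7>0>3; order=8,7,0,3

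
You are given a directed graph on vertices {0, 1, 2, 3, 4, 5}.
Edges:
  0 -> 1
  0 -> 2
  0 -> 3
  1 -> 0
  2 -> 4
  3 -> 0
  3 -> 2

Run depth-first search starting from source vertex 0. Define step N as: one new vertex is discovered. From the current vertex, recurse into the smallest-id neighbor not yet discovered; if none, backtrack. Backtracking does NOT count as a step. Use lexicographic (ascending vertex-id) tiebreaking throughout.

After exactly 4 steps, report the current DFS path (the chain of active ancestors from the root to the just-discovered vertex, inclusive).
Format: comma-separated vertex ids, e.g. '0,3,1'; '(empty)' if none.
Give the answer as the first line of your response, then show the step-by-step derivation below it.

0,2,4

step 1: discover 0; path=0; order=0
step 2: discover 1; path=0>1; order=0,1
step 3: discover 2; path=0>2; order=0,1,2
step 4: discover 4; path=0>2>4; order=0,1,2,4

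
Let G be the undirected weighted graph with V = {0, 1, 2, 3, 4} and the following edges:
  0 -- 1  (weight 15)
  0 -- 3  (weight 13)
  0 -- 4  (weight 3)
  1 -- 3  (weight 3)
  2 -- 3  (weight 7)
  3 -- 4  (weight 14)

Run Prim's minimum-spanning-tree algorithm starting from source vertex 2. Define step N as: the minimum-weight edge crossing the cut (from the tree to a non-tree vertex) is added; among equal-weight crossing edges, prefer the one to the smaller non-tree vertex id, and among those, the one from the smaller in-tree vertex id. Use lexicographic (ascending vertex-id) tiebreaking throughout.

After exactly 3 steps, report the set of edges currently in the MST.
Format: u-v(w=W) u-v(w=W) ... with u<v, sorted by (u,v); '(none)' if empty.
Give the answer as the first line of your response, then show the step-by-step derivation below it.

0-3(w=13) 1-3(w=3) 2-3(w=7)

step 1: add edge 2-3 (w=7); MST = {2-3(w=7)}
step 2: add edge 1-3 (w=3); MST = {1-3(w=3) 2-3(w=7)}
step 3: add edge 0-3 (w=13); MST = {0-3(w=13) 1-3(w=3) 2-3(w=7)}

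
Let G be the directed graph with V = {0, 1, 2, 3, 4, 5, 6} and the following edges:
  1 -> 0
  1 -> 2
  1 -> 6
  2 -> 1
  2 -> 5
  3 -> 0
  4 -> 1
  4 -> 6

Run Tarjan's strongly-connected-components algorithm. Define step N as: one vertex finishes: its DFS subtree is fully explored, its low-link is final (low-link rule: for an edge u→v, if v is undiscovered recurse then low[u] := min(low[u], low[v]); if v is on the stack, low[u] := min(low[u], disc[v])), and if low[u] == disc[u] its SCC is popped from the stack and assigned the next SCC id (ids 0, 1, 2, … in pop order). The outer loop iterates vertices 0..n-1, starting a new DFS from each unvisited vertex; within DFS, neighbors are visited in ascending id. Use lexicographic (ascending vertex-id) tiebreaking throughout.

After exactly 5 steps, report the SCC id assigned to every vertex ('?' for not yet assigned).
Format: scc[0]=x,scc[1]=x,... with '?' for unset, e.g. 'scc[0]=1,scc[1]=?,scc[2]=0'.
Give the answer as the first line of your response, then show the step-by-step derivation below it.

scc[0]=0,scc[1]=3,scc[2]=3,scc[3]=?,scc[4]=?,scc[5]=1,scc[6]=2

step 1: low=(low[0]=0,low[1]=?,low[2]=?,low[3]=?,low[4]=?,low[5]=?,low[6]=?); scc=(scc[0]=0,scc[1]=?,scc[2]=?,scc[3]=?,scc[4]=?,scc[5]=?,scc[6]=?)
step 2: low=(low[0]=0,low[1]=1,low[2]=1,low[3]=?,low[4]=?,low[5]=3,low[6]=?); scc=(scc[0]=0,scc[1]=?,scc[2]=?,scc[3]=?,scc[4]=?,scc[5]=1,scc[6]=?)
step 3: low=(low[0]=0,low[1]=1,low[2]=1,low[3]=?,low[4]=?,low[5]=3,low[6]=?); scc=(scc[0]=0,scc[1]=?,scc[2]=?,scc[3]=?,scc[4]=?,scc[5]=1,scc[6]=?)
step 4: low=(low[0]=0,low[1]=1,low[2]=1,low[3]=?,low[4]=?,low[5]=3,low[6]=4); scc=(scc[0]=0,scc[1]=?,scc[2]=?,scc[3]=?,scc[4]=?,scc[5]=1,scc[6]=2)
step 5: low=(low[0]=0,low[1]=1,low[2]=1,low[3]=?,low[4]=?,low[5]=3,low[6]=4); scc=(scc[0]=0,scc[1]=3,scc[2]=3,scc[3]=?,scc[4]=?,scc[5]=1,scc[6]=2)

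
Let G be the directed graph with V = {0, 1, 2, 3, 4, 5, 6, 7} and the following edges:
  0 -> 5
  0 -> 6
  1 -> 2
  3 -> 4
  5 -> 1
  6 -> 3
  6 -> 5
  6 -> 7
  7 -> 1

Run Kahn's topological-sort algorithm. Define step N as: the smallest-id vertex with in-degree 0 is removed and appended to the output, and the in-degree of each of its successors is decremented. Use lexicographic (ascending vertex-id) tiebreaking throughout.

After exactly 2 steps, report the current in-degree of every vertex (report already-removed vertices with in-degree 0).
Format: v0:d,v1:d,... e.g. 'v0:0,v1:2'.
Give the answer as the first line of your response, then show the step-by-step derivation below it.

v0:0,v1:2,v2:1,v3:0,v4:1,v5:0,v6:0,v7:0

step 1: output 0; order=[0]; indeg=(0,2,1,1,1,1,0,1)
step 2: output 6; order=[0,6]; indeg=(0,2,1,0,1,0,0,0)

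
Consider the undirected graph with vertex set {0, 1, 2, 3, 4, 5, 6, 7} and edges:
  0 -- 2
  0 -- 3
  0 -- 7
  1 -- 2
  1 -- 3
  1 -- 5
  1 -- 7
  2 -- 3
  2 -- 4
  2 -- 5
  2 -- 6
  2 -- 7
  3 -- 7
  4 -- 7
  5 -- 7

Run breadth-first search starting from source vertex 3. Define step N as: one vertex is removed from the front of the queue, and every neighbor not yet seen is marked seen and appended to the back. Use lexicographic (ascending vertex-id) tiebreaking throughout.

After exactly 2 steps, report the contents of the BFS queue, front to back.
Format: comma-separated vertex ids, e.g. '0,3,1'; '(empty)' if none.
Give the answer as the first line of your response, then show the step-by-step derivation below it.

1,2,7

step 1: dequeue 3; queue=[0,1,2,7]; order=3
step 2: dequeue 0; queue=[1,2,7]; order=3,0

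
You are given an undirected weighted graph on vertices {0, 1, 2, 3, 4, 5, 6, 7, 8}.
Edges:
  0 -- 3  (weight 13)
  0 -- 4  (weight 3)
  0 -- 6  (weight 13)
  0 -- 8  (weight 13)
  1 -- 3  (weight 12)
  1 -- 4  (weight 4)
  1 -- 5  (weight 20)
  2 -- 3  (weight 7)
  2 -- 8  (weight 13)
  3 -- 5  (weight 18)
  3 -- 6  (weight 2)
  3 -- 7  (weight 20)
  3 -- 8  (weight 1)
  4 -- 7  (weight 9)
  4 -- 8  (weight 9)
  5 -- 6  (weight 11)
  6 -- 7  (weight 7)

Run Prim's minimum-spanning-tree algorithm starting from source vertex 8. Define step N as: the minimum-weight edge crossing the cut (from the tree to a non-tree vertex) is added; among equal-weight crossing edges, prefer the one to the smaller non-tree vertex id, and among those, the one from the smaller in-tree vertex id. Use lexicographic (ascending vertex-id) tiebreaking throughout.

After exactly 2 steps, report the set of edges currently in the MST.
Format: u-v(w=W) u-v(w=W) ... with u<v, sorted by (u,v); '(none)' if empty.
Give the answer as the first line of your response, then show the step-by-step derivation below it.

3-6(w=2) 3-8(w=1)

step 1: add edge 3-8 (w=1); MST = {3-8(w=1)}
step 2: add edge 3-6 (w=2); MST = {3-6(w=2) 3-8(w=1)}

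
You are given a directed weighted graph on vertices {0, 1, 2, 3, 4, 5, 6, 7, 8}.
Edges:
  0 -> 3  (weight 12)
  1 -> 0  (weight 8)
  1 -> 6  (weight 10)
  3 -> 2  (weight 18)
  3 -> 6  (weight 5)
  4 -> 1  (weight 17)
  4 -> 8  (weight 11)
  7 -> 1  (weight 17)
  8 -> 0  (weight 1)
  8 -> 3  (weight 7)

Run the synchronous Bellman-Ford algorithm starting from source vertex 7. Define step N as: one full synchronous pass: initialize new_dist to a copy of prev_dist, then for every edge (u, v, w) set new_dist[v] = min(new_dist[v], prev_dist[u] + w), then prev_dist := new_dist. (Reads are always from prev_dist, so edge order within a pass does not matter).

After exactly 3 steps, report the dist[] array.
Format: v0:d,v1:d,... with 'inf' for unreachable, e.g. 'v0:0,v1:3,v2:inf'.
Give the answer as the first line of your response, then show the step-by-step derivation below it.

v0:25,v1:17,v2:inf,v3:37,v4:inf,v5:inf,v6:27,v7:0,v8:inf

step 1: dist = v0:inf,v1:17,v2:inf,v3:inf,v4:inf,v5:inf,v6:inf,v7:0,v8:inf
step 2: dist = v0:25,v1:17,v2:inf,v3:inf,v4:inf,v5:inf,v6:27,v7:0,v8:inf
step 3: dist = v0:25,v1:17,v2:inf,v3:37,v4:inf,v5:inf,v6:27,v7:0,v8:inf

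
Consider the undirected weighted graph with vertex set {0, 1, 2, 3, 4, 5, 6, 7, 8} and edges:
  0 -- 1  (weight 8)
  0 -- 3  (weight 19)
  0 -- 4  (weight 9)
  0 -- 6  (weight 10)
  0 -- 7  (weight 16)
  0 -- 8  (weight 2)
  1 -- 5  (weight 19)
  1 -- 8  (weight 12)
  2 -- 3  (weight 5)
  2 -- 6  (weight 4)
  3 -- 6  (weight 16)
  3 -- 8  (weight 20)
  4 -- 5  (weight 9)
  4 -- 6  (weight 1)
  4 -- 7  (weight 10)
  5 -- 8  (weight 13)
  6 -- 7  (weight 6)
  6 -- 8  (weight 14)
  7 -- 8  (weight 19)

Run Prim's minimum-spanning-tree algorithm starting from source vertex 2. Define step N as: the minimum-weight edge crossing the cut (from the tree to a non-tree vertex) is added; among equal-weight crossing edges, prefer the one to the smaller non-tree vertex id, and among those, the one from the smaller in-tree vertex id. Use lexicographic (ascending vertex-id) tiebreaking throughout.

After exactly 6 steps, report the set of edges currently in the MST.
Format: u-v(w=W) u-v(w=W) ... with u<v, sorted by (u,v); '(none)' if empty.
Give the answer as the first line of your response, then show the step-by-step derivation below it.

0-4(w=9) 0-8(w=2) 2-3(w=5) 2-6(w=4) 4-6(w=1) 6-7(w=6)

step 1: add edge 2-6 (w=4); MST = {2-6(w=4)}
step 2: add edge 4-6 (w=1); MST = {2-6(w=4) 4-6(w=1)}
step 3: add edge 2-3 (w=5); MST = {2-3(w=5) 2-6(w=4) 4-6(w=1)}
step 4: add edge 6-7 (w=6); MST = {2-3(w=5) 2-6(w=4) 4-6(w=1) 6-7(w=6)}
step 5: add edge 0-4 (w=9); MST = {0-4(w=9) 2-3(w=5) 2-6(w=4) 4-6(w=1) 6-7(w=6)}
step 6: add edge 0-8 (w=2); MST = {0-4(w=9) 0-8(w=2) 2-3(w=5) 2-6(w=4) 4-6(w=1) 6-7(w=6)}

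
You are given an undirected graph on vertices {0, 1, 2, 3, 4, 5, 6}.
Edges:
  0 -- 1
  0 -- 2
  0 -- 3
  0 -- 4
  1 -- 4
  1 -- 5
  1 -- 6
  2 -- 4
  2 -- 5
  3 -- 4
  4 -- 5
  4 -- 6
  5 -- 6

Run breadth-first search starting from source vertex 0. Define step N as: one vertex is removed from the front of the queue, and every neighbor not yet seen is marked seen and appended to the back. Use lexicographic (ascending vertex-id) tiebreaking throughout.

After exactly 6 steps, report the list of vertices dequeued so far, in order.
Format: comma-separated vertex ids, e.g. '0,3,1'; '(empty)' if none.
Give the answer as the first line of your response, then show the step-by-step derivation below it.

0,1,2,3,4,5

step 1: dequeue 0; queue=[1,2,3,4]; order=0
step 2: dequeue 1; queue=[2,3,4,5,6]; order=0,1
step 3: dequeue 2; queue=[3,4,5,6]; order=0,1,2
step 4: dequeue 3; queue=[4,5,6]; order=0,1,2,3
step 5: dequeue 4; queue=[5,6]; order=0,1,2,3,4
step 6: dequeue 5; queue=[6]; order=0,1,2,3,4,5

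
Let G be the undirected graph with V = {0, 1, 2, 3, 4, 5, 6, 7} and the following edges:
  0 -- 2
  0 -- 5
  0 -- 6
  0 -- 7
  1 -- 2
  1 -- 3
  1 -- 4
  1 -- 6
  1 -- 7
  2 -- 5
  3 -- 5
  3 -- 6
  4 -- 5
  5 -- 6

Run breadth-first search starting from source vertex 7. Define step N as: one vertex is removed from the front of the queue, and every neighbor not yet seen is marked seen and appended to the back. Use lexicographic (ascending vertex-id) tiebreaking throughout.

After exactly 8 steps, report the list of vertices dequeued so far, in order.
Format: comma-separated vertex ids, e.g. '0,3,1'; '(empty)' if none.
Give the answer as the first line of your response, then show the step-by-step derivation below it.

7,0,1,2,5,6,3,4

step 1: dequeue 7; queue=[0,1]; order=7
step 2: dequeue 0; queue=[1,2,5,6]; order=7,0
step 3: dequeue 1; queue=[2,5,6,3,4]; order=7,0,1
step 4: dequeue 2; queue=[5,6,3,4]; order=7,0,1,2
step 5: dequeue 5; queue=[6,3,4]; order=7,0,1,2,5
step 6: dequeue 6; queue=[3,4]; order=7,0,1,2,5,6
step 7: dequeue 3; queue=[4]; order=7,0,1,2,5,6,3
step 8: dequeue 4; queue=[(empty)]; order=7,0,1,2,5,6,3,4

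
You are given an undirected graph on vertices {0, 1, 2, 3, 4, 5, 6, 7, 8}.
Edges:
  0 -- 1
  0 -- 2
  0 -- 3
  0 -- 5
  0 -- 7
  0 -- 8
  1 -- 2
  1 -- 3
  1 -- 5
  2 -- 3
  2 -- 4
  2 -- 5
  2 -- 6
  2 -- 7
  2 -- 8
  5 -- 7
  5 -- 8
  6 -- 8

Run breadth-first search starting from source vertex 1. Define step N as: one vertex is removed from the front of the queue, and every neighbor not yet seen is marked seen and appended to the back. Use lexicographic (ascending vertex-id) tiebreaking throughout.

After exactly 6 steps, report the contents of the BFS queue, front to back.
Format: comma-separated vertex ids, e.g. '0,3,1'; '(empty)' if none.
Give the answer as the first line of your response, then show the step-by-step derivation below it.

8,4,6

step 1: dequeue 1; queue=[0,2,3,5]; order=1
step 2: dequeue 0; queue=[2,3,5,7,8]; order=1,0
step 3: dequeue 2; queue=[3,5,7,8,4,6]; order=1,0,2
step 4: dequeue 3; queue=[5,7,8,4,6]; order=1,0,2,3
step 5: dequeue 5; queue=[7,8,4,6]; order=1,0,2,3,5
step 6: dequeue 7; queue=[8,4,6]; order=1,0,2,3,5,7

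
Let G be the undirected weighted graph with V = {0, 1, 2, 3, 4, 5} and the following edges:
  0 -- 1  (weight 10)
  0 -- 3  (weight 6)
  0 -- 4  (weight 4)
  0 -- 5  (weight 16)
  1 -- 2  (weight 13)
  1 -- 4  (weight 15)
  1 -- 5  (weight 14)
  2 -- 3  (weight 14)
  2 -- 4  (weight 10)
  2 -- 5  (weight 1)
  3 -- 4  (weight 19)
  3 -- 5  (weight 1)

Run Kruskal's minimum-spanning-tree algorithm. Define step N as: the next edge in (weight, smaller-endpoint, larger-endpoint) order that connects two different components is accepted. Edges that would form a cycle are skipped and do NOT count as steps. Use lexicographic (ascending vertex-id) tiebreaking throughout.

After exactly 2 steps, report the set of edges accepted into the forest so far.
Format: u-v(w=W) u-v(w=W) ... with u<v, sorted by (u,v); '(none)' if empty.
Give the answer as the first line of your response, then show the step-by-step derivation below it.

2-5(w=1) 3-5(w=1)

step 1: add edge 2-5 (w=1); MST = {2-5(w=1)}
step 2: add edge 3-5 (w=1); MST = {2-5(w=1) 3-5(w=1)}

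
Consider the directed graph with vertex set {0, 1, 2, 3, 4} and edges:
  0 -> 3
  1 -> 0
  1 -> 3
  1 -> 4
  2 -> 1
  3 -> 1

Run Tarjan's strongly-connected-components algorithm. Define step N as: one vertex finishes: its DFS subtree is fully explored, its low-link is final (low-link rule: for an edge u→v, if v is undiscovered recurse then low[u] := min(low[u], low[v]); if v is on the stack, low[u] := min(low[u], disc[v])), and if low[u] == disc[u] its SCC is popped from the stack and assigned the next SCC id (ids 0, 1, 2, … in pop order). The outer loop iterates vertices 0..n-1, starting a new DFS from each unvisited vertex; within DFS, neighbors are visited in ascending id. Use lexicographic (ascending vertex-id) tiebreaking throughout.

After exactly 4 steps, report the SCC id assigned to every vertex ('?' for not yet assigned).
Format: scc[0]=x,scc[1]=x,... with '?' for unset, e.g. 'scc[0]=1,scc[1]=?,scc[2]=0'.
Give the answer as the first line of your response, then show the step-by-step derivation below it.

scc[0]=1,scc[1]=1,scc[2]=?,scc[3]=1,scc[4]=0

step 1: low=(low[0]=0,low[1]=0,low[2]=?,low[3]=1,low[4]=3); scc=(scc[0]=?,scc[1]=?,scc[2]=?,scc[3]=?,scc[4]=0)
step 2: low=(low[0]=0,low[1]=0,low[2]=?,low[3]=1,low[4]=3); scc=(scc[0]=?,scc[1]=?,scc[2]=?,scc[3]=?,scc[4]=0)
step 3: low=(low[0]=0,low[1]=0,low[2]=?,low[3]=0,low[4]=3); scc=(scc[0]=?,scc[1]=?,scc[2]=?,scc[3]=?,scc[4]=0)
step 4: low=(low[0]=0,low[1]=0,low[2]=?,low[3]=0,low[4]=3); scc=(scc[0]=1,scc[1]=1,scc[2]=?,scc[3]=1,scc[4]=0)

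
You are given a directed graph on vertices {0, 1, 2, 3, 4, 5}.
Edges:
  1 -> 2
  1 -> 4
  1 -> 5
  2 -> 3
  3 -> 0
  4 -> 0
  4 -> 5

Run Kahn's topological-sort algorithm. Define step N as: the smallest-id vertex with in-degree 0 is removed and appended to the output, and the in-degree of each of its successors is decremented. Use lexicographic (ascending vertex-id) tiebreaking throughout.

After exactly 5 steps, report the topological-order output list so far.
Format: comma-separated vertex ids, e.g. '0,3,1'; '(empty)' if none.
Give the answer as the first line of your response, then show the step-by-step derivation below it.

1,2,3,4,0

step 1: output 1; order=[1]; indeg=(2,0,0,1,0,1)
step 2: output 2; order=[1,2]; indeg=(2,0,0,0,0,1)
step 3: output 3; order=[1,2,3]; indeg=(1,0,0,0,0,1)
step 4: output 4; order=[1,2,3,4]; indeg=(0,0,0,0,0,0)
step 5: output 0; order=[1,2,3,4,0]; indeg=(0,0,0,0,0,0)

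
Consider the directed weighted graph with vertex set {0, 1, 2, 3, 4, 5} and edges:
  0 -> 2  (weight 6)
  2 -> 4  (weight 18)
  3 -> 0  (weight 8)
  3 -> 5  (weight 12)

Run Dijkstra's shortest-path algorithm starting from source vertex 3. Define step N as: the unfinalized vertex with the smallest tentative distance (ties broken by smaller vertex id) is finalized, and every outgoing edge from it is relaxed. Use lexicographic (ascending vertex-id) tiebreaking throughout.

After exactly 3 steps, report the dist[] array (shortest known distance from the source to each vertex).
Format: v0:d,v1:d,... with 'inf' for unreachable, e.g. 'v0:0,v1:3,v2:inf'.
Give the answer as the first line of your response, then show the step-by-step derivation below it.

v0:8,v1:inf,v2:14,v3:0,v4:inf,v5:12

step 1: dist = v0:8,v1:inf,v2:inf,v3:0,v4:inf,v5:12
step 2: dist = v0:8,v1:inf,v2:14,v3:0,v4:inf,v5:12
step 3: dist = v0:8,v1:inf,v2:14,v3:0,v4:inf,v5:12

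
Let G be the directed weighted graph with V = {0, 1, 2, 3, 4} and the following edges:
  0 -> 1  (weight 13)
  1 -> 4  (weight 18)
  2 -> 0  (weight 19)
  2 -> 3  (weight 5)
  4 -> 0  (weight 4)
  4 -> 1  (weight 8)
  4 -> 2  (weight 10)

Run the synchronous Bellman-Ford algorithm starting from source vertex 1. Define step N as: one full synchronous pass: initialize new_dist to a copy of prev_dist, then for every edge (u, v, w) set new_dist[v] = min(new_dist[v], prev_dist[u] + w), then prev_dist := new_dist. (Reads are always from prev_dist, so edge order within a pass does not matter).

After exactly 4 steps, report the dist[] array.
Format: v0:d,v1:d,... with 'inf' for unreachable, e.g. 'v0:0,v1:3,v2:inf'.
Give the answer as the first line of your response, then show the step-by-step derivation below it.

v0:22,v1:0,v2:28,v3:33,v4:18

step 1: dist = v0:inf,v1:0,v2:inf,v3:inf,v4:18
step 2: dist = v0:22,v1:0,v2:28,v3:inf,v4:18
step 3: dist = v0:22,v1:0,v2:28,v3:33,v4:18
step 4: dist = v0:22,v1:0,v2:28,v3:33,v4:18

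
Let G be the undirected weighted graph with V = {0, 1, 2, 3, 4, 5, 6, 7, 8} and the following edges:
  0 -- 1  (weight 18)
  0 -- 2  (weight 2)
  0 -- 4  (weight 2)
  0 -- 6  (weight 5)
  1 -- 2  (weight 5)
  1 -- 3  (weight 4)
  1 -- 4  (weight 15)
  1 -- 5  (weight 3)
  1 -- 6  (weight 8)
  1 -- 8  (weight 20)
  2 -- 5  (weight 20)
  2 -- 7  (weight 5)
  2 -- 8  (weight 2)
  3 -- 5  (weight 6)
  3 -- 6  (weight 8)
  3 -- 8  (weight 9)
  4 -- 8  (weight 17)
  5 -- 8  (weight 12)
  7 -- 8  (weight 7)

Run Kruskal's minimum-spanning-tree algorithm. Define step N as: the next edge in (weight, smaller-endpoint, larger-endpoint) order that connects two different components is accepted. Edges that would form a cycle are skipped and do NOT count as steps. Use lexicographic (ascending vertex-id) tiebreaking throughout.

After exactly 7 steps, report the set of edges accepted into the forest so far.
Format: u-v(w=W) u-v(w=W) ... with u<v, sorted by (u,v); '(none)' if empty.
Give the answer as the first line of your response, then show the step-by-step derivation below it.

0-2(w=2) 0-4(w=2) 0-6(w=5) 1-2(w=5) 1-3(w=4) 1-5(w=3) 2-8(w=2)

step 1: add edge 0-2 (w=2); MST = {0-2(w=2)}
step 2: add edge 0-4 (w=2); MST = {0-2(w=2) 0-4(w=2)}
step 3: add edge 2-8 (w=2); MST = {0-2(w=2) 0-4(w=2) 2-8(w=2)}
step 4: add edge 1-5 (w=3); MST = {0-2(w=2) 0-4(w=2) 1-5(w=3) 2-8(w=2)}
step 5: add edge 1-3 (w=4); MST = {0-2(w=2) 0-4(w=2) 1-3(w=4) 1-5(w=3) 2-8(w=2)}
step 6: add edge 0-6 (w=5); MST = {0-2(w=2) 0-4(w=2) 0-6(w=5) 1-3(w=4) 1-5(w=3) 2-8(w=2)}
step 7: add edge 1-2 (w=5); MST = {0-2(w=2) 0-4(w=2) 0-6(w=5) 1-2(w=5) 1-3(w=4) 1-5(w=3) 2-8(w=2)}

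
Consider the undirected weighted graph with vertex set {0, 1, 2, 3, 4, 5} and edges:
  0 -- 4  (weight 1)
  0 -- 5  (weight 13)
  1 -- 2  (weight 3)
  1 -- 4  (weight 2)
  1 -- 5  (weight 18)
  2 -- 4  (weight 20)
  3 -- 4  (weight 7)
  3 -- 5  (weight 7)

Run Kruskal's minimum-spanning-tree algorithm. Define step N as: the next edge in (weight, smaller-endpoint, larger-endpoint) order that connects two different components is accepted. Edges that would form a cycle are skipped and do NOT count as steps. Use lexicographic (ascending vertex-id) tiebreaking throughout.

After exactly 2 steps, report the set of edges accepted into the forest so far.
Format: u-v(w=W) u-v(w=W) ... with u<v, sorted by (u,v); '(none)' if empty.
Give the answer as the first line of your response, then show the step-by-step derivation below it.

0-4(w=1) 1-4(w=2)

step 1: add edge 0-4 (w=1); MST = {0-4(w=1)}
step 2: add edge 1-4 (w=2); MST = {0-4(w=1) 1-4(w=2)}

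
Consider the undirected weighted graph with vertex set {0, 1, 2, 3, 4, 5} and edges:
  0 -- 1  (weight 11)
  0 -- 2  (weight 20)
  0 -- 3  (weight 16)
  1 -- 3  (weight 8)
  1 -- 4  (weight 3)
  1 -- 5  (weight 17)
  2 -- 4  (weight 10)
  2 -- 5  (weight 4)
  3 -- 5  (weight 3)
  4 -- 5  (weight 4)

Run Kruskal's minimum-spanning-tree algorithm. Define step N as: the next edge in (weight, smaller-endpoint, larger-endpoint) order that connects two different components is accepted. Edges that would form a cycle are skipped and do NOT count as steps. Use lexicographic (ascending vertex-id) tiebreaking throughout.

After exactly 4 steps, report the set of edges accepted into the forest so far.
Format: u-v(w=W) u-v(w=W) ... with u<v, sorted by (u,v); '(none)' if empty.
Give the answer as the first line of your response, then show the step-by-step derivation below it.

1-4(w=3) 2-5(w=4) 3-5(w=3) 4-5(w=4)

step 1: add edge 1-4 (w=3); MST = {1-4(w=3)}
step 2: add edge 3-5 (w=3); MST = {1-4(w=3) 3-5(w=3)}
step 3: add edge 2-5 (w=4); MST = {1-4(w=3) 2-5(w=4) 3-5(w=3)}
step 4: add edge 4-5 (w=4); MST = {1-4(w=3) 2-5(w=4) 3-5(w=3) 4-5(w=4)}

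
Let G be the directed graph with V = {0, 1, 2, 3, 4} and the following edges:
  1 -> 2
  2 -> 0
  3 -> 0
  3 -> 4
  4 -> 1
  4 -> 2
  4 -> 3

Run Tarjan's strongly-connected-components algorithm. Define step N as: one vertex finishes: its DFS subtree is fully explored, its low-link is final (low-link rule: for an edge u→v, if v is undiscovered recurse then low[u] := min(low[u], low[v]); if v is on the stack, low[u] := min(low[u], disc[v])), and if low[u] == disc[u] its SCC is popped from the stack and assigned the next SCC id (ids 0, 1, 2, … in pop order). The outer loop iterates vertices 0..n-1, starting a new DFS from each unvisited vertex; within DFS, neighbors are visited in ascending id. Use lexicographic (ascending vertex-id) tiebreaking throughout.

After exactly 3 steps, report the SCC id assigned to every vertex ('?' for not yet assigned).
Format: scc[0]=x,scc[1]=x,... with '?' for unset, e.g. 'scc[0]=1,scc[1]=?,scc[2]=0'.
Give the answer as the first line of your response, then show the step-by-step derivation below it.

scc[0]=0,scc[1]=2,scc[2]=1,scc[3]=?,scc[4]=?

step 1: low=(low[0]=0,low[1]=?,low[2]=?,low[3]=?,low[4]=?); scc=(scc[0]=0,scc[1]=?,scc[2]=?,scc[3]=?,scc[4]=?)
step 2: low=(low[0]=0,low[1]=1,low[2]=2,low[3]=?,low[4]=?); scc=(scc[0]=0,scc[1]=?,scc[2]=1,scc[3]=?,scc[4]=?)
step 3: low=(low[0]=0,low[1]=1,low[2]=2,low[3]=?,low[4]=?); scc=(scc[0]=0,scc[1]=2,scc[2]=1,scc[3]=?,scc[4]=?)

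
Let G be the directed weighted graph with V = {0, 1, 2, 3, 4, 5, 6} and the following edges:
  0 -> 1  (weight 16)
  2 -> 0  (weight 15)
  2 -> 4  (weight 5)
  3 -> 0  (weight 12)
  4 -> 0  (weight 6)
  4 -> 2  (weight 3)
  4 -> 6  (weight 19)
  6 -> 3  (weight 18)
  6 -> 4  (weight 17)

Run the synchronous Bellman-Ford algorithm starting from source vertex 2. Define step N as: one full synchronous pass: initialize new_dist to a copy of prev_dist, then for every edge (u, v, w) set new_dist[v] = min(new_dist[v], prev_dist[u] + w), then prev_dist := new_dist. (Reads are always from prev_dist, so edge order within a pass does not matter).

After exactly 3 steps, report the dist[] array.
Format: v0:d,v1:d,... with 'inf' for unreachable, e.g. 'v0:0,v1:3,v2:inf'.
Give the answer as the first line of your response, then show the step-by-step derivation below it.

v0:11,v1:27,v2:0,v3:42,v4:5,v5:inf,v6:24

step 1: dist = v0:15,v1:inf,v2:0,v3:inf,v4:5,v5:inf,v6:inf
step 2: dist = v0:11,v1:31,v2:0,v3:inf,v4:5,v5:inf,v6:24
step 3: dist = v0:11,v1:27,v2:0,v3:42,v4:5,v5:inf,v6:24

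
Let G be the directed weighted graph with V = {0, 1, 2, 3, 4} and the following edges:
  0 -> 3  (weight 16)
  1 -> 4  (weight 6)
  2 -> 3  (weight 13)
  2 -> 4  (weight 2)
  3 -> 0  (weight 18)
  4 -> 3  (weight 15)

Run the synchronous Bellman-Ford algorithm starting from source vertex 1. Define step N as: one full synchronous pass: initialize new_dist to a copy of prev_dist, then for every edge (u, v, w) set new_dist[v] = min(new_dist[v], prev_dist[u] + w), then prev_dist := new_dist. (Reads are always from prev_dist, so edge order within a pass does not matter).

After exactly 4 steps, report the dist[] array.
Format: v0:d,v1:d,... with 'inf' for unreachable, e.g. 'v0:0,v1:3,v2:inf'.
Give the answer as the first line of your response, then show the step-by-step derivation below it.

v0:39,v1:0,v2:inf,v3:21,v4:6

step 1: dist = v0:inf,v1:0,v2:inf,v3:inf,v4:6
step 2: dist = v0:inf,v1:0,v2:inf,v3:21,v4:6
step 3: dist = v0:39,v1:0,v2:inf,v3:21,v4:6
step 4: dist = v0:39,v1:0,v2:inf,v3:21,v4:6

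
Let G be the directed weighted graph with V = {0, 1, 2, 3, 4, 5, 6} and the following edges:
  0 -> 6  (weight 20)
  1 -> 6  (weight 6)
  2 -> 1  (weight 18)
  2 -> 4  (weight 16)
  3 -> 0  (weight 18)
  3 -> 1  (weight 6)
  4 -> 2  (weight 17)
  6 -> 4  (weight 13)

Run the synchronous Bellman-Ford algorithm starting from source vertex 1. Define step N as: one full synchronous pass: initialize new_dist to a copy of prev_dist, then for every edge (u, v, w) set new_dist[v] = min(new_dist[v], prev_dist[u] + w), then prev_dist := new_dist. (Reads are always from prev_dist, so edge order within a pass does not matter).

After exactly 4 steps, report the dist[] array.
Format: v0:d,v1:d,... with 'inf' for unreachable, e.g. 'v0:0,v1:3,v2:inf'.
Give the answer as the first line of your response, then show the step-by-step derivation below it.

v0:inf,v1:0,v2:36,v3:inf,v4:19,v5:inf,v6:6

step 1: dist = v0:inf,v1:0,v2:inf,v3:inf,v4:inf,v5:inf,v6:6
step 2: dist = v0:inf,v1:0,v2:inf,v3:inf,v4:19,v5:inf,v6:6
step 3: dist = v0:inf,v1:0,v2:36,v3:inf,v4:19,v5:inf,v6:6
step 4: dist = v0:inf,v1:0,v2:36,v3:inf,v4:19,v5:inf,v6:6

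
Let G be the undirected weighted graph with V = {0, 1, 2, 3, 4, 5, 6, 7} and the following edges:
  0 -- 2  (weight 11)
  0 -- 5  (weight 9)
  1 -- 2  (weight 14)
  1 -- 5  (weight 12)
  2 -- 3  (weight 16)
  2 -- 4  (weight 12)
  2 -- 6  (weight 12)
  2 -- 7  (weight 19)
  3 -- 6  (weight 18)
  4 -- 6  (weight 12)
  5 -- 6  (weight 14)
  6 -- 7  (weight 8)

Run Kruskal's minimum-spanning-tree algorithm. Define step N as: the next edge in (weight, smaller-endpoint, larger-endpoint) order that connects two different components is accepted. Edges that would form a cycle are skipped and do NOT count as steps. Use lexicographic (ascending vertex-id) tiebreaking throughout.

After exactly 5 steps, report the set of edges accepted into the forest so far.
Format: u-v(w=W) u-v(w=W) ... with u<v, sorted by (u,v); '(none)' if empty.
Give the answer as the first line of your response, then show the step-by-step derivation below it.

0-2(w=11) 0-5(w=9) 1-5(w=12) 2-4(w=12) 6-7(w=8)

step 1: add edge 6-7 (w=8); MST = {6-7(w=8)}
step 2: add edge 0-5 (w=9); MST = {0-5(w=9) 6-7(w=8)}
step 3: add edge 0-2 (w=11); MST = {0-2(w=11) 0-5(w=9) 6-7(w=8)}
step 4: add edge 1-5 (w=12); MST = {0-2(w=11) 0-5(w=9) 1-5(w=12) 6-7(w=8)}
step 5: add edge 2-4 (w=12); MST = {0-2(w=11) 0-5(w=9) 1-5(w=12) 2-4(w=12) 6-7(w=8)}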